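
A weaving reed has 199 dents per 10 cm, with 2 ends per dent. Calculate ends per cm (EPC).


Formula: EPC = (dents per 10 cm * ends per dent) / 10
Step 1: Total ends per 10 cm = 199 * 2 = 398
Step 2: EPC = 398 / 10 = 39.8 ends/cm

39.8 ends/cm


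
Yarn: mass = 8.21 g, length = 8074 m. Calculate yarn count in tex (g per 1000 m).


Formula: Tex = (mass_g / length_m) * 1000
Substituting: Tex = (8.21 / 8074) * 1000
Intermediate: 8.21 / 8074 = 0.00101684 g/m
Tex = 0.00101684 * 1000 = 1.02 tex

1.02 tex


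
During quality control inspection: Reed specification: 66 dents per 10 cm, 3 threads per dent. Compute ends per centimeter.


Formula: EPC = (dents per 10 cm * ends per dent) / 10
Step 1: Total ends per 10 cm = 66 * 3 = 198
Step 2: EPC = 198 / 10 = 19.8 ends/cm

19.8 ends/cm


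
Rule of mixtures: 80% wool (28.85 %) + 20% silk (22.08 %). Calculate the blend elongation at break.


Formula: Blend property = (fraction_A * property_A) + (fraction_B * property_B)
Step 1: Contribution A = 80/100 * 28.85 % = 23.08 %
Step 2: Contribution B = 20/100 * 22.08 % = 4.416 %
Step 3: Blend elongation at break = 23.08 + 4.416 = 27.496 %

27.496 %


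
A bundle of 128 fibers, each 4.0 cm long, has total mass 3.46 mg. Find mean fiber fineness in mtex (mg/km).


Formula: fineness (mtex) = mass (mg) / total length (km) = (mass_mg / total_length_m) * 1000
Step 1: Convert fiber length: 4.0 cm = 0.04 m
Step 2: Total fiber length = 128 * 0.04 = 5.12 m
Step 3: Linear density = 3.46 mg / 5.12 m = 0.6758 mg/m
Step 4: fineness = 0.6758 * 1000 = 675.8 mtex

675.8 mtex


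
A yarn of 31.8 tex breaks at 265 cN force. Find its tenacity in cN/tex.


Formula: Tenacity = Breaking force / Linear density
Tenacity = 265 cN / 31.8 tex
Tenacity = 8.33 cN/tex

8.33 cN/tex


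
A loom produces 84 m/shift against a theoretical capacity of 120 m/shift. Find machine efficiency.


Formula: Efficiency% = (Actual output / Theoretical output) * 100
Efficiency% = (84 / 120) * 100
Efficiency% = 0.7 * 100 = 70.0%

70.0%


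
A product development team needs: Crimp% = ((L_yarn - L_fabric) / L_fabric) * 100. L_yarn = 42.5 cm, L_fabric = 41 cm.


Formula: Crimp% = ((L_yarn - L_fabric) / L_fabric) * 100
Step 1: Extension = 42.5 - 41 = 1.5 cm
Step 2: Crimp% = (1.5 / 41) * 100
Step 3: Crimp% = 0.036585 * 100 = 3.6585% ≈ 3.7%

3.7%


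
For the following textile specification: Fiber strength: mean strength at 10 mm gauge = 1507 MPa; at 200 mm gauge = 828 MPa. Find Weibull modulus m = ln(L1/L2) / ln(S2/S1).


Formula: m = ln(L1/L2) / ln(S2/S1)
Step 1: ln(L1/L2) = ln(10/200) = -2.99573
Step 2: S2/S1 = 828/1507 = 0.54944
Step 3: ln(S2/S1) = ln(0.54944) = -0.59886
Step 4: m = -2.99573 / -0.59886 = 5.00

5.00 (Weibull m)


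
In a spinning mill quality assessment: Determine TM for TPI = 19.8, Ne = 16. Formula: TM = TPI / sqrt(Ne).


Formula: TM = TPI / sqrt(Ne)
Step 1: sqrt(Ne) = sqrt(16) = 4
Step 2: TM = 19.8 / 4 = 4.95

4.95 TM


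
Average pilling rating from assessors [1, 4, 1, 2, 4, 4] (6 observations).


Formula: Mean = sum / count
Sum = 1 + 4 + 1 + 2 + 4 + 4 = 16
Mean = 16 / 6 = 2.7

2.7


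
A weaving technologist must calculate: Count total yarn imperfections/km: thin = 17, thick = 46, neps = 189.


Formula: Total = thin places + thick places + neps
Total = 17 + 46 + 189
Total = 252 imperfections/km

252 imperfections/km


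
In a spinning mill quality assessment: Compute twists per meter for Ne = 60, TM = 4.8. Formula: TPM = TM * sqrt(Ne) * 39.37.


Formula: TPM = TM * sqrt(Ne) * 39.37
Step 1: sqrt(Ne) = sqrt(60) = 7.746
Step 2: TM * sqrt(Ne) = 4.8 * 7.746 = 37.1808
Step 3: TPM = 37.1808 * 39.37 = 1464 twists/m

1464 twists/m


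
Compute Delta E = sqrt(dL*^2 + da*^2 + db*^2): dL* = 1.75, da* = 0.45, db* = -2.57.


Formula: Delta E = sqrt(dL*^2 + da*^2 + db*^2)
Step 1: dL*^2 = 1.75^2 = 3.0625
Step 2: da*^2 = 0.45^2 = 0.2025
Step 3: db*^2 = (-2.57)^2 = 6.6049
Step 4: Sum = 3.0625 + 0.2025 + 6.6049 = 9.8699
Step 5: Delta E = sqrt(9.8699) = 3.14

3.14 Delta E


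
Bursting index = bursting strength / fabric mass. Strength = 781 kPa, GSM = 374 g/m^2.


Formula: Bursting Index = Bursting Strength / Fabric GSM
BI = 781 kPa / 374 g/m^2
BI = 2.088 kPa/(g/m^2)

2.088 kPa/(g/m^2)


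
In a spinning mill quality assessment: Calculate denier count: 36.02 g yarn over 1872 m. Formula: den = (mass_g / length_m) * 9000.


Formula: den = (mass_g / length_m) * 9000
Substituting: den = (36.02 / 1872) * 9000
Intermediate: 36.02 / 1872 = 0.01924145 g/m
den = 0.01924145 * 9000 = 173.2 denier

173.2 denier


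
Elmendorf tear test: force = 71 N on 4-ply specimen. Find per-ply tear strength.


Formula: Per-ply strength = Total force / Number of plies
Per-ply = 71 N / 4
Per-ply = 17.75 N

17.75 N


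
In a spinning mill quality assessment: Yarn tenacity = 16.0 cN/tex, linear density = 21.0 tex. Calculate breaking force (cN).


Formula: Breaking force = Tenacity * Linear density
F = 16.0 cN/tex * 21.0 tex
F = 336.00 cN

336.00 cN


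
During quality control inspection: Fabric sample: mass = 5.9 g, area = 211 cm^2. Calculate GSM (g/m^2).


Formula: GSM = mass_g / area_m2
Step 1: Convert area: 211 cm^2 = 211 / 10000 = 0.0211 m^2
Step 2: GSM = 5.9 g / 0.0211 m^2 = 279.6 g/m^2

279.6 g/m^2


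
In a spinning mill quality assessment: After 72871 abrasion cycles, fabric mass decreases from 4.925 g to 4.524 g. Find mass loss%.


Formula: Mass loss% = ((m_before - m_after) / m_before) * 100
Step 1: Mass loss = 4.925 - 4.524 = 0.401 g
Step 2: Ratio = 0.401 / 4.925 = 0.0814213
Step 3: Mass loss% = 0.0814213 * 100 = 8.14213% ≈ 8.14%

8.14%


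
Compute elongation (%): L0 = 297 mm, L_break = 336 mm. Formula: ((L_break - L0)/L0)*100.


Formula: Elongation (%) = ((L_break - L0) / L0) * 100
Step 1: Extension = 336 - 297 = 39 mm
Step 2: Elongation = (39 / 297) * 100
Step 3: Elongation = 0.131313 * 100 = 13.1313% ≈ 13.1%

13.1%


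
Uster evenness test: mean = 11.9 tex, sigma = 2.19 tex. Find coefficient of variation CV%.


Formula: CV% = (standard deviation / mean) * 100
Step 1: Ratio = 2.19 / 11.9 = 0.184034
Step 2: CV% = 0.184034 * 100 = 18.4034% ≈ 18.4%

18.4%


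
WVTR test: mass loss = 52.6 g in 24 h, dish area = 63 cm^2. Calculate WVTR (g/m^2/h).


Formula: WVTR = mass_loss / (area * time)
Step 1: Convert area: 63 cm^2 = 0.0063 m^2
Step 2: WVTR = 52.6 g / (0.0063 m^2 * 24 h)
Step 3: WVTR = 52.6 / 0.1512 = 347.9 g/m^2/h

347.9 g/m^2/h


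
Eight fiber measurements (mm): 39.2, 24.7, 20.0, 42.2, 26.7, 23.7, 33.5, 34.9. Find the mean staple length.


Formula: Mean = sum of lengths / count
Sum = 39.2 + 24.7 + 20.0 + 42.2 + 26.7 + 23.7 + 33.5 + 34.9
Sum = 244.9 mm
Mean = 244.9 / 8 = 30.61 mm

30.61 mm


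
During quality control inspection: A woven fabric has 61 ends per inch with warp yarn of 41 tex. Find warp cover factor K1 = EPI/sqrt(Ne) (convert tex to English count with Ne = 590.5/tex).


Formula: K1 = EPI / sqrt(Ne), with Ne = 590.5 / tex_warp
Step 1: Ne = 590.5 / 41 = 14.402
Step 2: sqrt(Ne) = sqrt(14.402) = 3.795
Step 3: K1 = 61 / 3.795 = 16.1

16.1


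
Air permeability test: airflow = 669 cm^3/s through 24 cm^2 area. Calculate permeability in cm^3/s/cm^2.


Formula: Air Permeability = Airflow / Test Area
AP = 669 cm^3/s / 24 cm^2
AP = 27.9 cm^3/s/cm^2

27.9 cm^3/s/cm^2


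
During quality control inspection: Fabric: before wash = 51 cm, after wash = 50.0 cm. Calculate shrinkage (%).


Formula: Shrinkage% = ((L_before - L_after) / L_before) * 100
Step 1: Shrinkage = 51 - 50.0 = 1.0 cm
Step 2: Shrinkage% = (1.0 / 51) * 100
Step 3: Shrinkage% = 0.019608 * 100 = 1.9608% ≈ 2.0%

2.0%


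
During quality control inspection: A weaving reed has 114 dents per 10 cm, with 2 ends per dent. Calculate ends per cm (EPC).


Formula: EPC = (dents per 10 cm * ends per dent) / 10
Step 1: Total ends per 10 cm = 114 * 2 = 228
Step 2: EPC = 228 / 10 = 22.8 ends/cm

22.8 ends/cm


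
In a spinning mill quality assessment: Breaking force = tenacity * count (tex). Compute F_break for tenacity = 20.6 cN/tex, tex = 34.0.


Formula: Breaking force = Tenacity * Linear density
F = 20.6 cN/tex * 34.0 tex
F = 700.40 cN

700.40 cN


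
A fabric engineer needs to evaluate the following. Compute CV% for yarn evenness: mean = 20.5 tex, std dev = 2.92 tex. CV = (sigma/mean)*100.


Formula: CV% = (standard deviation / mean) * 100
Step 1: Ratio = 2.92 / 20.5 = 0.142439
Step 2: CV% = 0.142439 * 100 = 14.2439% ≈ 14.2%

14.2%


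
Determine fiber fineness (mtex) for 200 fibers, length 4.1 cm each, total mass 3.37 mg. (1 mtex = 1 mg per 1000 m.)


Formula: fineness (mtex) = mass (mg) / total length (km) = (mass_mg / total_length_m) * 1000
Step 1: Convert fiber length: 4.1 cm = 0.041 m
Step 2: Total fiber length = 200 * 0.041 = 8.2 m
Step 3: Linear density = 3.37 mg / 8.2 m = 0.4110 mg/m
Step 4: fineness = 0.4110 * 1000 = 411.0 mtex

411.0 mtex


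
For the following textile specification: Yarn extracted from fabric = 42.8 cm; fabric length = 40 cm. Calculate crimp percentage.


Formula: Crimp% = ((L_yarn - L_fabric) / L_fabric) * 100
Step 1: Extension = 42.8 - 40 = 2.8 cm
Step 2: Crimp% = (2.8 / 40) * 100
Step 3: Crimp% = 0.07 * 100 = 7.0%

7.0%


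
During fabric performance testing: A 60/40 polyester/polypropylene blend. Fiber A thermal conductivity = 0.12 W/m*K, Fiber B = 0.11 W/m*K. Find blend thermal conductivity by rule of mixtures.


Formula: Blend property = (fraction_A * property_A) + (fraction_B * property_B)
Step 1: Contribution A = 60/100 * 0.12 W/m*K = 0.072 W/m*K
Step 2: Contribution B = 40/100 * 0.11 W/m*K = 0.044 W/m*K
Step 3: Blend thermal conductivity = 0.072 + 0.044 = 0.116 W/m*K

0.116 W/m*K


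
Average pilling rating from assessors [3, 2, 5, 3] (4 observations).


Formula: Mean = sum / count
Sum = 3 + 2 + 5 + 3 = 13
Mean = 13 / 4 = 3.3

3.3


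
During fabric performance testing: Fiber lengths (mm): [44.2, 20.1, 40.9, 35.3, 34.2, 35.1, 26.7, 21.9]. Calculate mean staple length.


Formula: Mean = sum of lengths / count
Sum = 44.2 + 20.1 + 40.9 + 35.3 + 34.2 + 35.1 + 26.7 + 21.9
Sum = 258.4 mm
Mean = 258.4 / 8 = 32.30 mm

32.30 mm


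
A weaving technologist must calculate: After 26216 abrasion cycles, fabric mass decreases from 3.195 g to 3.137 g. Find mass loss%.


Formula: Mass loss% = ((m_before - m_after) / m_before) * 100
Step 1: Mass loss = 3.195 - 3.137 = 0.058 g
Step 2: Ratio = 0.058 / 3.195 = 0.0181534
Step 3: Mass loss% = 0.0181534 * 100 = 1.81534% ≈ 1.82%

1.82%


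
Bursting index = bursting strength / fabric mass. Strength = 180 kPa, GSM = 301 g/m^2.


Formula: Bursting Index = Bursting Strength / Fabric GSM
BI = 180 kPa / 301 g/m^2
BI = 0.598 kPa/(g/m^2)

0.598 kPa/(g/m^2)


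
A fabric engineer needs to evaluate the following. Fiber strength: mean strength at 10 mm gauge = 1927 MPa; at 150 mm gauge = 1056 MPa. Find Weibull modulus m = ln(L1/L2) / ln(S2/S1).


Formula: m = ln(L1/L2) / ln(S2/S1)
Step 1: ln(L1/L2) = ln(10/150) = -2.70805
Step 2: S2/S1 = 1056/1927 = 0.548
Step 3: ln(S2/S1) = ln(0.548) = -0.60148
Step 4: m = -2.70805 / -0.60148 = 4.50

4.50 (Weibull m)


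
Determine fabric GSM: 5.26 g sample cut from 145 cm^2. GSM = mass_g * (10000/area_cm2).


Formula: GSM = mass_g / area_m2
Step 1: Convert area: 145 cm^2 = 145 / 10000 = 0.0145 m^2
Step 2: GSM = 5.26 g / 0.0145 m^2 = 362.8 g/m^2

362.8 g/m^2


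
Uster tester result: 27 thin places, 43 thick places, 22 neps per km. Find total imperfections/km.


Formula: Total = thin places + thick places + neps
Total = 27 + 43 + 22
Total = 92 imperfections/km

92 imperfections/km


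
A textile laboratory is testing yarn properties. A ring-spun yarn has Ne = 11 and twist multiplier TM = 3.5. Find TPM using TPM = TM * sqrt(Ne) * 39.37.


Formula: TPM = TM * sqrt(Ne) * 39.37
Step 1: sqrt(Ne) = sqrt(11) = 3.3166
Step 2: TM * sqrt(Ne) = 3.5 * 3.3166 = 11.6081
Step 3: TPM = 11.6081 * 39.37 = 457 twists/m

457 twists/m


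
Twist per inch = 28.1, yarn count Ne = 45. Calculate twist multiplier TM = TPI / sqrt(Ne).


Formula: TM = TPI / sqrt(Ne)
Step 1: sqrt(Ne) = sqrt(45) = 6.7082
Step 2: TM = 28.1 / 6.7082 = 4.19

4.19 TM


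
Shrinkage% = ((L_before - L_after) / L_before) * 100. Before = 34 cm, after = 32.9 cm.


Formula: Shrinkage% = ((L_before - L_after) / L_before) * 100
Step 1: Shrinkage = 34 - 32.9 = 1.1 cm
Step 2: Shrinkage% = (1.1 / 34) * 100
Step 3: Shrinkage% = 0.032353 * 100 = 3.2353% ≈ 3.2%

3.2%


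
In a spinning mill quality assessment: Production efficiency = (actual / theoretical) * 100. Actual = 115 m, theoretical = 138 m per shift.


Formula: Efficiency% = (Actual output / Theoretical output) * 100
Efficiency% = (115 / 138) * 100
Efficiency% = 0.833333 * 100 = 83.3333% ≈ 83.3%

83.3%


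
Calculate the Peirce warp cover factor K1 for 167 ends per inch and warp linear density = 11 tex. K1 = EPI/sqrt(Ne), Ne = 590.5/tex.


Formula: K1 = EPI / sqrt(Ne), with Ne = 590.5 / tex_warp
Step 1: Ne = 590.5 / 11 = 53.682
Step 2: sqrt(Ne) = sqrt(53.682) = 7.3268
Step 3: K1 = 167 / 7.3268 = 22.8

22.8


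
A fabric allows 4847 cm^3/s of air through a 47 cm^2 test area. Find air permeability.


Formula: Air Permeability = Airflow / Test Area
AP = 4847 cm^3/s / 47 cm^2
AP = 103.1 cm^3/s/cm^2

103.1 cm^3/s/cm^2


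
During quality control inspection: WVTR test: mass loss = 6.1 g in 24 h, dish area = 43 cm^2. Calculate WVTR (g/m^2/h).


Formula: WVTR = mass_loss / (area * time)
Step 1: Convert area: 43 cm^2 = 0.0043 m^2
Step 2: WVTR = 6.1 g / (0.0043 m^2 * 24 h)
Step 3: WVTR = 6.1 / 0.1032 = 59.1 g/m^2/h

59.1 g/m^2/h


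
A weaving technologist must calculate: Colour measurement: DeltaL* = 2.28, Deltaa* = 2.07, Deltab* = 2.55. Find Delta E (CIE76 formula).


Formula: Delta E = sqrt(dL*^2 + da*^2 + db*^2)
Step 1: dL*^2 = 2.28^2 = 5.1984
Step 2: da*^2 = 2.07^2 = 4.2849
Step 3: db*^2 = 2.55^2 = 6.5025
Step 4: Sum = 5.1984 + 4.2849 + 6.5025 = 15.9858
Step 5: Delta E = sqrt(15.9858) = 4.0

4.0 Delta E


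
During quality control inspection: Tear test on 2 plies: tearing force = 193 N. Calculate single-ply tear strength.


Formula: Per-ply strength = Total force / Number of plies
Per-ply = 193 N / 2
Per-ply = 96.5 N

96.5 N


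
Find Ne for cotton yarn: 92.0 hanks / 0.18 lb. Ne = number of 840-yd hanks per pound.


Formula: Ne = hanks / mass_lb
Substituting: Ne = 92.0 / 0.18
Ne = 511.1

511.1 Ne


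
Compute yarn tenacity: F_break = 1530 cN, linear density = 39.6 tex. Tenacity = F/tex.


Formula: Tenacity = Breaking force / Linear density
Tenacity = 1530 cN / 39.6 tex
Tenacity = 38.64 cN/tex

38.64 cN/tex


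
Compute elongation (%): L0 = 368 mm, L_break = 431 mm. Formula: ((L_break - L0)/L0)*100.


Formula: Elongation (%) = ((L_break - L0) / L0) * 100
Step 1: Extension = 431 - 368 = 63 mm
Step 2: Elongation = (63 / 368) * 100
Step 3: Elongation = 0.171196 * 100 = 17.1196% ≈ 17.1%

17.1%


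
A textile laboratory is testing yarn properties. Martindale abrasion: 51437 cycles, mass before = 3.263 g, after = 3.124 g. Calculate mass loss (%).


Formula: Mass loss% = ((m_before - m_after) / m_before) * 100
Step 1: Mass loss = 3.263 - 3.124 = 0.139 g
Step 2: Ratio = 0.139 / 3.263 = 0.0425988
Step 3: Mass loss% = 0.0425988 * 100 = 4.25988% ≈ 4.26%

4.26%


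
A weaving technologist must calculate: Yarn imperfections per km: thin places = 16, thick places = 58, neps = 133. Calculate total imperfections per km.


Formula: Total = thin places + thick places + neps
Total = 16 + 58 + 133
Total = 207 imperfections/km

207 imperfections/km


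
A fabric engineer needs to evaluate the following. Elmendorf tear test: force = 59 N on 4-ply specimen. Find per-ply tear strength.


Formula: Per-ply strength = Total force / Number of plies
Per-ply = 59 N / 4
Per-ply = 14.75 N

14.75 N


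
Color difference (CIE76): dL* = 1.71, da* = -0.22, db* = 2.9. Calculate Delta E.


Formula: Delta E = sqrt(dL*^2 + da*^2 + db*^2)
Step 1: dL*^2 = 1.71^2 = 2.9241
Step 2: da*^2 = (-0.22)^2 = 0.0484
Step 3: db*^2 = 2.9^2 = 8.41
Step 4: Sum = 2.9241 + 0.0484 + 8.41 = 11.3825
Step 5: Delta E = sqrt(11.3825) = 3.37

3.37 Delta E


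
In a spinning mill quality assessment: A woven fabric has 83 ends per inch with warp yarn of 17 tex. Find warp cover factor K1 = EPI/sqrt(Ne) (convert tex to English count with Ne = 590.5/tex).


Formula: K1 = EPI / sqrt(Ne), with Ne = 590.5 / tex_warp
Step 1: Ne = 590.5 / 17 = 34.735
Step 2: sqrt(Ne) = sqrt(34.735) = 5.8936
Step 3: K1 = 83 / 5.8936 = 14.1

14.1


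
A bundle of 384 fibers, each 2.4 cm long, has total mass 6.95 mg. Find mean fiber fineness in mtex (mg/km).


Formula: fineness (mtex) = mass (mg) / total length (km) = (mass_mg / total_length_m) * 1000
Step 1: Convert fiber length: 2.4 cm = 0.024 m
Step 2: Total fiber length = 384 * 0.024 = 9.216 m
Step 3: Linear density = 6.95 mg / 9.216 m = 0.7541 mg/m
Step 4: fineness = 0.7541 * 1000 = 754.1 mtex

754.1 mtex


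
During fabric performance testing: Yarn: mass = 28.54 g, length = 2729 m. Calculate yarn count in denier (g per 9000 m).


Formula: den = (mass_g / length_m) * 9000
Substituting: den = (28.54 / 2729) * 9000
Intermediate: 28.54 / 2729 = 0.01045804 g/m
den = 0.01045804 * 9000 = 94.1 denier

94.1 denier


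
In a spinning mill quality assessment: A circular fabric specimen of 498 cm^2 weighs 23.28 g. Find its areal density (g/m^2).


Formula: GSM = mass_g / area_m2
Step 1: Convert area: 498 cm^2 = 498 / 10000 = 0.0498 m^2
Step 2: GSM = 23.28 g / 0.0498 m^2 = 467.5 g/m^2

467.5 g/m^2


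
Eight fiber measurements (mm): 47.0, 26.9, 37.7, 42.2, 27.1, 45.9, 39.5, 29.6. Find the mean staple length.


Formula: Mean = sum of lengths / count
Sum = 47.0 + 26.9 + 37.7 + 42.2 + 27.1 + 45.9 + 39.5 + 29.6
Sum = 295.9 mm
Mean = 295.9 / 8 = 36.99 mm

36.99 mm


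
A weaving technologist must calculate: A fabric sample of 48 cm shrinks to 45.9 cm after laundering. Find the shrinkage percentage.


Formula: Shrinkage% = ((L_before - L_after) / L_before) * 100
Step 1: Shrinkage = 48 - 45.9 = 2.1 cm
Step 2: Shrinkage% = (2.1 / 48) * 100
Step 3: Shrinkage% = 0.04375 * 100 = 4.375% ≈ 4.4%

4.4%


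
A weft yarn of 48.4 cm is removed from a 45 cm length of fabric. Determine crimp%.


Formula: Crimp% = ((L_yarn - L_fabric) / L_fabric) * 100
Step 1: Extension = 48.4 - 45 = 3.4 cm
Step 2: Crimp% = (3.4 / 45) * 100
Step 3: Crimp% = 0.075556 * 100 = 7.5556% ≈ 7.6%

7.6%


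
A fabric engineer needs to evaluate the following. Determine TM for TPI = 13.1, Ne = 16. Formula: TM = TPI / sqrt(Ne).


Formula: TM = TPI / sqrt(Ne)
Step 1: sqrt(Ne) = sqrt(16) = 4
Step 2: TM = 13.1 / 4 = 3.28

3.28 TM


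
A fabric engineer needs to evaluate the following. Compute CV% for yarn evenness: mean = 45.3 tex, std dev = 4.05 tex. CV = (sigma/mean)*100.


Formula: CV% = (standard deviation / mean) * 100
Step 1: Ratio = 4.05 / 45.3 = 0.089404
Step 2: CV% = 0.089404 * 100 = 8.9404% ≈ 8.9%

8.9%


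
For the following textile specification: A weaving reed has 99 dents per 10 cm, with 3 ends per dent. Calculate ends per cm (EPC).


Formula: EPC = (dents per 10 cm * ends per dent) / 10
Step 1: Total ends per 10 cm = 99 * 3 = 297
Step 2: EPC = 297 / 10 = 29.7 ends/cm

29.7 ends/cm


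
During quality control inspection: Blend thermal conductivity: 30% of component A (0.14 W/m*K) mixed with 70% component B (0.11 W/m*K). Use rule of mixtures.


Formula: Blend property = (fraction_A * property_A) + (fraction_B * property_B)
Step 1: Contribution A = 30/100 * 0.14 W/m*K = 0.042 W/m*K
Step 2: Contribution B = 70/100 * 0.11 W/m*K = 0.077 W/m*K
Step 3: Blend thermal conductivity = 0.042 + 0.077 = 0.119 W/m*K

0.119 W/m*K


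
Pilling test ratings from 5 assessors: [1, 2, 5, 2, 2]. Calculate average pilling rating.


Formula: Mean = sum / count
Sum = 1 + 2 + 5 + 2 + 2 = 12
Mean = 12 / 5 = 2.4

2.4


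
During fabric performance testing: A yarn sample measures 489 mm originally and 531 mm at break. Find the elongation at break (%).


Formula: Elongation (%) = ((L_break - L0) / L0) * 100
Step 1: Extension = 531 - 489 = 42 mm
Step 2: Elongation = (42 / 489) * 100
Step 3: Elongation = 0.08589 * 100 = 8.589% ≈ 8.6%

8.6%


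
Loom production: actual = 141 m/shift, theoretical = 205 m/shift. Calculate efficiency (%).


Formula: Efficiency% = (Actual output / Theoretical output) * 100
Efficiency% = (141 / 205) * 100
Efficiency% = 0.687805 * 100 = 68.7805% ≈ 68.8%

68.8%


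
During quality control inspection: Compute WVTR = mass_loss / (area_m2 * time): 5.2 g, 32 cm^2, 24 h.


Formula: WVTR = mass_loss / (area * time)
Step 1: Convert area: 32 cm^2 = 0.0032 m^2
Step 2: WVTR = 5.2 g / (0.0032 m^2 * 24 h)
Step 3: WVTR = 5.2 / 0.0768 = 67.7 g/m^2/h

67.7 g/m^2/h


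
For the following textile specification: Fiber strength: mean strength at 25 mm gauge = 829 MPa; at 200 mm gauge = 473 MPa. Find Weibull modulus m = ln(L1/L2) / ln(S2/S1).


Formula: m = ln(L1/L2) / ln(S2/S1)
Step 1: ln(L1/L2) = ln(25/200) = -2.07944
Step 2: S2/S1 = 473/829 = 0.57057
Step 3: ln(S2/S1) = ln(0.57057) = -0.56112
Step 4: m = -2.07944 / -0.56112 = 3.71

3.71 (Weibull m)


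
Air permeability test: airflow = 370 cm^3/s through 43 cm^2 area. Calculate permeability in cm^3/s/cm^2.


Formula: Air Permeability = Airflow / Test Area
AP = 370 cm^3/s / 43 cm^2
AP = 8.6 cm^3/s/cm^2

8.6 cm^3/s/cm^2


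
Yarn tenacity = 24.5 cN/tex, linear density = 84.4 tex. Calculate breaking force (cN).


Formula: Breaking force = Tenacity * Linear density
F = 24.5 cN/tex * 84.4 tex
F = 2067.80 cN

2067.80 cN


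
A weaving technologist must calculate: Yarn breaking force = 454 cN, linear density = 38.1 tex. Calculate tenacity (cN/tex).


Formula: Tenacity = Breaking force / Linear density
Tenacity = 454 cN / 38.1 tex
Tenacity = 11.92 cN/tex

11.92 cN/tex


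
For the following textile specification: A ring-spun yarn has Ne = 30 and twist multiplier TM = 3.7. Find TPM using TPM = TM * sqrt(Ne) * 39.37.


Formula: TPM = TM * sqrt(Ne) * 39.37
Step 1: sqrt(Ne) = sqrt(30) = 5.4772
Step 2: TM * sqrt(Ne) = 3.7 * 5.4772 = 20.2656
Step 3: TPM = 20.2656 * 39.37 = 798 twists/m

798 twists/m


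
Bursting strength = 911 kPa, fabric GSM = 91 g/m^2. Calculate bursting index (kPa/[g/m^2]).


Formula: Bursting Index = Bursting Strength / Fabric GSM
BI = 911 kPa / 91 g/m^2
BI = 10.011 kPa/(g/m^2)

10.011 kPa/(g/m^2)


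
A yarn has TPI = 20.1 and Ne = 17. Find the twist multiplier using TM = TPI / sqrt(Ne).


Formula: TM = TPI / sqrt(Ne)
Step 1: sqrt(Ne) = sqrt(17) = 4.1231
Step 2: TM = 20.1 / 4.1231 = 4.87

4.87 TM


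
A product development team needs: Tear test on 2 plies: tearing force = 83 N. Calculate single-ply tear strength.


Formula: Per-ply strength = Total force / Number of plies
Per-ply = 83 N / 2
Per-ply = 41.5 N

41.5 N


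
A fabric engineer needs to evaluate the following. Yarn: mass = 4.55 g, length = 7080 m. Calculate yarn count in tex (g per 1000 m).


Formula: Tex = (mass_g / length_m) * 1000
Substituting: Tex = (4.55 / 7080) * 1000
Intermediate: 4.55 / 7080 = 0.00064266 g/m
Tex = 0.00064266 * 1000 = 0.64 tex

0.64 tex


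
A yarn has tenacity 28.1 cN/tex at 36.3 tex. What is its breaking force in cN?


Formula: Breaking force = Tenacity * Linear density
F = 28.1 cN/tex * 36.3 tex
F = 1020.03 cN

1020.03 cN


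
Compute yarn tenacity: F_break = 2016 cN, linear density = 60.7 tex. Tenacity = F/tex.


Formula: Tenacity = Breaking force / Linear density
Tenacity = 2016 cN / 60.7 tex
Tenacity = 33.21 cN/tex

33.21 cN/tex


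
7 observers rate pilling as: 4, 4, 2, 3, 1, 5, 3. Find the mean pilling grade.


Formula: Mean = sum / count
Sum = 4 + 4 + 2 + 3 + 1 + 5 + 3 = 22
Mean = 22 / 7 = 3.1

3.1


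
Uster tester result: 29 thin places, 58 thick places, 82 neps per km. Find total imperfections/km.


Formula: Total = thin places + thick places + neps
Total = 29 + 58 + 82
Total = 169 imperfections/km

169 imperfections/km


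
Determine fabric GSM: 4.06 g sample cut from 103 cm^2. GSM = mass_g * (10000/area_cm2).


Formula: GSM = mass_g / area_m2
Step 1: Convert area: 103 cm^2 = 103 / 10000 = 0.0103 m^2
Step 2: GSM = 4.06 g / 0.0103 m^2 = 394.2 g/m^2

394.2 g/m^2


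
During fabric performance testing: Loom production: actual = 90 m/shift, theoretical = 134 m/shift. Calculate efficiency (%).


Formula: Efficiency% = (Actual output / Theoretical output) * 100
Efficiency% = (90 / 134) * 100
Efficiency% = 0.671642 * 100 = 67.1642% ≈ 67.2%

67.2%


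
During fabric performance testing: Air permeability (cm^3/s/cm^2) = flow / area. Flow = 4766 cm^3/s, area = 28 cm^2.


Formula: Air Permeability = Airflow / Test Area
AP = 4766 cm^3/s / 28 cm^2
AP = 170.2 cm^3/s/cm^2

170.2 cm^3/s/cm^2


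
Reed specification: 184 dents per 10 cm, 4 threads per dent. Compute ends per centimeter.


Formula: EPC = (dents per 10 cm * ends per dent) / 10
Step 1: Total ends per 10 cm = 184 * 4 = 736
Step 2: EPC = 736 / 10 = 73.6 ends/cm

73.6 ends/cm


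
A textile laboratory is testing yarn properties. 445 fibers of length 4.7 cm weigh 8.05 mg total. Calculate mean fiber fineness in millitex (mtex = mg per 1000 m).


Formula: fineness (mtex) = mass (mg) / total length (km) = (mass_mg / total_length_m) * 1000
Step 1: Convert fiber length: 4.7 cm = 0.047 m
Step 2: Total fiber length = 445 * 0.047 = 20.915 m
Step 3: Linear density = 8.05 mg / 20.915 m = 0.3849 mg/m
Step 4: fineness = 0.3849 * 1000 = 384.9 mtex

384.9 mtex


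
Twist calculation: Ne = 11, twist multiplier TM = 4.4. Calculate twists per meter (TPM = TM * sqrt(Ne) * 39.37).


Formula: TPM = TM * sqrt(Ne) * 39.37
Step 1: sqrt(Ne) = sqrt(11) = 3.3166
Step 2: TM * sqrt(Ne) = 4.4 * 3.3166 = 14.593
Step 3: TPM = 14.593 * 39.37 = 575 twists/m

575 twists/m


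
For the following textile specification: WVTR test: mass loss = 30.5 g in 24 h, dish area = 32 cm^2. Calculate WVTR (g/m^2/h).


Formula: WVTR = mass_loss / (area * time)
Step 1: Convert area: 32 cm^2 = 0.0032 m^2
Step 2: WVTR = 30.5 g / (0.0032 m^2 * 24 h)
Step 3: WVTR = 30.5 / 0.0768 = 397.1 g/m^2/h

397.1 g/m^2/h


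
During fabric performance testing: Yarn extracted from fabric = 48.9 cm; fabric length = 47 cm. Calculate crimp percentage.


Formula: Crimp% = ((L_yarn - L_fabric) / L_fabric) * 100
Step 1: Extension = 48.9 - 47 = 1.9 cm
Step 2: Crimp% = (1.9 / 47) * 100
Step 3: Crimp% = 0.040426 * 100 = 4.0426% ≈ 4.0%

4.0%


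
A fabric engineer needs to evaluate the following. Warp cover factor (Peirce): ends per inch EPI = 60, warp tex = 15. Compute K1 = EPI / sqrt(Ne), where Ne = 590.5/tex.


Formula: K1 = EPI / sqrt(Ne), with Ne = 590.5 / tex_warp
Step 1: Ne = 590.5 / 15 = 39.367
Step 2: sqrt(Ne) = sqrt(39.367) = 6.2743
Step 3: K1 = 60 / 6.2743 = 9.6

9.6


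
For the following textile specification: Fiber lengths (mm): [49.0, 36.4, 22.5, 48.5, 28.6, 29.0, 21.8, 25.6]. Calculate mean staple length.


Formula: Mean = sum of lengths / count
Sum = 49.0 + 36.4 + 22.5 + 48.5 + 28.6 + 29.0 + 21.8 + 25.6
Sum = 261.4 mm
Mean = 261.4 / 8 = 32.68 mm

32.68 mm


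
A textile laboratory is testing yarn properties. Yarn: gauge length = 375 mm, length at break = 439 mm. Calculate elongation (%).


Formula: Elongation (%) = ((L_break - L0) / L0) * 100
Step 1: Extension = 439 - 375 = 64 mm
Step 2: Elongation = (64 / 375) * 100
Step 3: Elongation = 0.170667 * 100 = 17.0667% ≈ 17.1%

17.1%


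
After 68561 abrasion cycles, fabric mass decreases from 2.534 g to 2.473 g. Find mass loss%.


Formula: Mass loss% = ((m_before - m_after) / m_before) * 100
Step 1: Mass loss = 2.534 - 2.473 = 0.061 g
Step 2: Ratio = 0.061 / 2.534 = 0.0240726
Step 3: Mass loss% = 0.0240726 * 100 = 2.40726% ≈ 2.41%

2.41%


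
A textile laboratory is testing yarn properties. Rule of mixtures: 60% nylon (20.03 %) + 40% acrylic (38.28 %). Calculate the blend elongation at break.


Formula: Blend property = (fraction_A * property_A) + (fraction_B * property_B)
Step 1: Contribution A = 60/100 * 20.03 % = 12.018 %
Step 2: Contribution B = 40/100 * 38.28 % = 15.312 %
Step 3: Blend elongation at break = 12.018 + 15.312 = 27.33 %

27.33 %


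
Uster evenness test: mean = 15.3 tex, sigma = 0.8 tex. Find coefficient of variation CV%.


Formula: CV% = (standard deviation / mean) * 100
Step 1: Ratio = 0.8 / 15.3 = 0.052288
Step 2: CV% = 0.052288 * 100 = 5.2288% ≈ 5.2%

5.2%


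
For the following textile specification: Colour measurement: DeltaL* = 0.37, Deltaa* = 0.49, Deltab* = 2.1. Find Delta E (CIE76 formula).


Formula: Delta E = sqrt(dL*^2 + da*^2 + db*^2)
Step 1: dL*^2 = 0.37^2 = 0.1369
Step 2: da*^2 = 0.49^2 = 0.2401
Step 3: db*^2 = 2.1^2 = 4.41
Step 4: Sum = 0.1369 + 0.2401 + 4.41 = 4.787
Step 5: Delta E = sqrt(4.787) = 2.19

2.19 Delta E


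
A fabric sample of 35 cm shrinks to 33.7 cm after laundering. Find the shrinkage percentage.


Formula: Shrinkage% = ((L_before - L_after) / L_before) * 100
Step 1: Shrinkage = 35 - 33.7 = 1.3 cm
Step 2: Shrinkage% = (1.3 / 35) * 100
Step 3: Shrinkage% = 0.037143 * 100 = 3.7143% ≈ 3.7%

3.7%


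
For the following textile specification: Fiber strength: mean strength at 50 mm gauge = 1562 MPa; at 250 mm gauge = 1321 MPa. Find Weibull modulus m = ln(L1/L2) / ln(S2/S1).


Formula: m = ln(L1/L2) / ln(S2/S1)
Step 1: ln(L1/L2) = ln(50/250) = -1.60944
Step 2: S2/S1 = 1321/1562 = 0.84571
Step 3: ln(S2/S1) = ln(0.84571) = -0.16758
Step 4: m = -1.60944 / -0.16758 = 9.60

9.60 (Weibull m)


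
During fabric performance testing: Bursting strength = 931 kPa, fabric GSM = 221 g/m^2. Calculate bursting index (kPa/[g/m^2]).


Formula: Bursting Index = Bursting Strength / Fabric GSM
BI = 931 kPa / 221 g/m^2
BI = 4.213 kPa/(g/m^2)

4.213 kPa/(g/m^2)


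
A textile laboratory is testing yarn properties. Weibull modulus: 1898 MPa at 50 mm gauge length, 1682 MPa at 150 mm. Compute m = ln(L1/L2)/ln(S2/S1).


Formula: m = ln(L1/L2) / ln(S2/S1)
Step 1: ln(L1/L2) = ln(50/150) = -1.09861
Step 2: S2/S1 = 1682/1898 = 0.8862
Step 3: ln(S2/S1) = ln(0.8862) = -0.12081
Step 4: m = -1.09861 / -0.12081 = 9.09

9.09 (Weibull m)


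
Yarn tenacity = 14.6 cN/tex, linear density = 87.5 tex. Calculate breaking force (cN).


Formula: Breaking force = Tenacity * Linear density
F = 14.6 cN/tex * 87.5 tex
F = 1277.50 cN

1277.50 cN


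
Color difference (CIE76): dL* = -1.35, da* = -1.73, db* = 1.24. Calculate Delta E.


Formula: Delta E = sqrt(dL*^2 + da*^2 + db*^2)
Step 1: dL*^2 = (-1.35)^2 = 1.8225
Step 2: da*^2 = (-1.73)^2 = 2.9929
Step 3: db*^2 = 1.24^2 = 1.5376
Step 4: Sum = 1.8225 + 2.9929 + 1.5376 = 6.353
Step 5: Delta E = sqrt(6.353) = 2.52

2.52 Delta E


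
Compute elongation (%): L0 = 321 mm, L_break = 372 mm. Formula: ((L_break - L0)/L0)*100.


Formula: Elongation (%) = ((L_break - L0) / L0) * 100
Step 1: Extension = 372 - 321 = 51 mm
Step 2: Elongation = (51 / 321) * 100
Step 3: Elongation = 0.158879 * 100 = 15.8879% ≈ 15.9%

15.9%


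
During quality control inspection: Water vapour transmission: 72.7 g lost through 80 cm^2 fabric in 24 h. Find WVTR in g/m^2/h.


Formula: WVTR = mass_loss / (area * time)
Step 1: Convert area: 80 cm^2 = 0.008 m^2
Step 2: WVTR = 72.7 g / (0.008 m^2 * 24 h)
Step 3: WVTR = 72.7 / 0.192 = 378.6 g/m^2/h

378.6 g/m^2/h


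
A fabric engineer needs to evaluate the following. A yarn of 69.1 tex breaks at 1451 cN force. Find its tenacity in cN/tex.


Formula: Tenacity = Breaking force / Linear density
Tenacity = 1451 cN / 69.1 tex
Tenacity = 21.00 cN/tex

21.00 cN/tex


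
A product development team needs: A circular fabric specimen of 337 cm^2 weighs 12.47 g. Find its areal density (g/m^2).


Formula: GSM = mass_g / area_m2
Step 1: Convert area: 337 cm^2 = 337 / 10000 = 0.0337 m^2
Step 2: GSM = 12.47 g / 0.0337 m^2 = 370.0 g/m^2

370.0 g/m^2


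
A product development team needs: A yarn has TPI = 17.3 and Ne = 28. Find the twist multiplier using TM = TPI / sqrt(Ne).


Formula: TM = TPI / sqrt(Ne)
Step 1: sqrt(Ne) = sqrt(28) = 5.2915
Step 2: TM = 17.3 / 5.2915 = 3.27

3.27 TM


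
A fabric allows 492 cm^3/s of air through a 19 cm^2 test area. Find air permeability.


Formula: Air Permeability = Airflow / Test Area
AP = 492 cm^3/s / 19 cm^2
AP = 25.9 cm^3/s/cm^2

25.9 cm^3/s/cm^2


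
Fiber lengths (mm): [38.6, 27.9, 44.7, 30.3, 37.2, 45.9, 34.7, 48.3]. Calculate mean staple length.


Formula: Mean = sum of lengths / count
Sum = 38.6 + 27.9 + 44.7 + 30.3 + 37.2 + 45.9 + 34.7 + 48.3
Sum = 307.6 mm
Mean = 307.6 / 8 = 38.45 mm

38.45 mm


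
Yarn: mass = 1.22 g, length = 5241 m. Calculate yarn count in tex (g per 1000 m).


Formula: Tex = (mass_g / length_m) * 1000
Substituting: Tex = (1.22 / 5241) * 1000
Intermediate: 1.22 / 5241 = 0.00023278 g/m
Tex = 0.00023278 * 1000 = 0.23 tex

0.23 tex


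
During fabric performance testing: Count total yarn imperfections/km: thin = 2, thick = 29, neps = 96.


Formula: Total = thin places + thick places + neps
Total = 2 + 29 + 96
Total = 127 imperfections/km

127 imperfections/km


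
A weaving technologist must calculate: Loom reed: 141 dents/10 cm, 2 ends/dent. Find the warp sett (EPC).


Formula: EPC = (dents per 10 cm * ends per dent) / 10
Step 1: Total ends per 10 cm = 141 * 2 = 282
Step 2: EPC = 282 / 10 = 28.2 ends/cm

28.2 ends/cm


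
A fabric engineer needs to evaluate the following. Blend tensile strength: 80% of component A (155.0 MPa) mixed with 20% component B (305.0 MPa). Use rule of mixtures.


Formula: Blend property = (fraction_A * property_A) + (fraction_B * property_B)
Step 1: Contribution A = 80/100 * 155.0 MPa = 124.0 MPa
Step 2: Contribution B = 20/100 * 305.0 MPa = 61.0 MPa
Step 3: Blend tensile strength = 124.0 + 61.0 = 185.0 MPa

185.0 MPa


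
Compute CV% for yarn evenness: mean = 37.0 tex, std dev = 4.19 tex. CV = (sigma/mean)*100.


Formula: CV% = (standard deviation / mean) * 100
Step 1: Ratio = 4.19 / 37.0 = 0.113243
Step 2: CV% = 0.113243 * 100 = 11.3243% ≈ 11.3%

11.3%


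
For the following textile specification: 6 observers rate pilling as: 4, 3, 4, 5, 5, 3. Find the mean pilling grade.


Formula: Mean = sum / count
Sum = 4 + 3 + 4 + 5 + 5 + 3 = 24
Mean = 24 / 6 = 4.0

4.0


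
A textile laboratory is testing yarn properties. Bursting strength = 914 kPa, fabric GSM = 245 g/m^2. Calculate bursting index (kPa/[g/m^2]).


Formula: Bursting Index = Bursting Strength / Fabric GSM
BI = 914 kPa / 245 g/m^2
BI = 3.731 kPa/(g/m^2)

3.731 kPa/(g/m^2)


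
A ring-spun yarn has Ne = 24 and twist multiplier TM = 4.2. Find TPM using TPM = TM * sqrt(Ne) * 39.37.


Formula: TPM = TM * sqrt(Ne) * 39.37
Step 1: sqrt(Ne) = sqrt(24) = 4.899
Step 2: TM * sqrt(Ne) = 4.2 * 4.899 = 20.5758
Step 3: TPM = 20.5758 * 39.37 = 810 twists/m

810 twists/m


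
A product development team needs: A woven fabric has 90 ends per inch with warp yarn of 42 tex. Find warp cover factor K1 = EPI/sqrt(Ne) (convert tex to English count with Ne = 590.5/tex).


Formula: K1 = EPI / sqrt(Ne), with Ne = 590.5 / tex_warp
Step 1: Ne = 590.5 / 42 = 14.06
Step 2: sqrt(Ne) = sqrt(14.06) = 3.7497
Step 3: K1 = 90 / 3.7497 = 24.0

24.0


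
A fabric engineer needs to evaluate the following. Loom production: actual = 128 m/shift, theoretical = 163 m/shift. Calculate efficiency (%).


Formula: Efficiency% = (Actual output / Theoretical output) * 100
Efficiency% = (128 / 163) * 100
Efficiency% = 0.785276 * 100 = 78.5276% ≈ 78.5%

78.5%


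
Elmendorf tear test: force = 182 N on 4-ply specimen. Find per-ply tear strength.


Formula: Per-ply strength = Total force / Number of plies
Per-ply = 182 N / 4
Per-ply = 45.5 N

45.5 N


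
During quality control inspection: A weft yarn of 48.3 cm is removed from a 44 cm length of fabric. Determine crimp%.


Formula: Crimp% = ((L_yarn - L_fabric) / L_fabric) * 100
Step 1: Extension = 48.3 - 44 = 4.3 cm
Step 2: Crimp% = (4.3 / 44) * 100
Step 3: Crimp% = 0.097727 * 100 = 9.7727% ≈ 9.8%

9.8%


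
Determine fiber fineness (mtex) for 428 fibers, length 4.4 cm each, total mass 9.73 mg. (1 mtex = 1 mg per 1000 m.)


Formula: fineness (mtex) = mass (mg) / total length (km) = (mass_mg / total_length_m) * 1000
Step 1: Convert fiber length: 4.4 cm = 0.044 m
Step 2: Total fiber length = 428 * 0.044 = 18.832 m
Step 3: Linear density = 9.73 mg / 18.832 m = 0.5167 mg/m
Step 4: fineness = 0.5167 * 1000 = 516.7 mtex

516.7 mtex


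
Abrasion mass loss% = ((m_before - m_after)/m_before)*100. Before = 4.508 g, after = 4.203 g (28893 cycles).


Formula: Mass loss% = ((m_before - m_after) / m_before) * 100
Step 1: Mass loss = 4.508 - 4.203 = 0.305 g
Step 2: Ratio = 0.305 / 4.508 = 0.0676575
Step 3: Mass loss% = 0.0676575 * 100 = 6.76575% ≈ 6.77%

6.77%


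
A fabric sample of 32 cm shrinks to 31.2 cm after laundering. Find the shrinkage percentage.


Formula: Shrinkage% = ((L_before - L_after) / L_before) * 100
Step 1: Shrinkage = 32 - 31.2 = 0.8 cm
Step 2: Shrinkage% = (0.8 / 32) * 100
Step 3: Shrinkage% = 0.025 * 100 = 2.5%

2.5%


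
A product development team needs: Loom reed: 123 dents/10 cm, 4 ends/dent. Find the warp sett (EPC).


Formula: EPC = (dents per 10 cm * ends per dent) / 10
Step 1: Total ends per 10 cm = 123 * 4 = 492
Step 2: EPC = 492 / 10 = 49.2 ends/cm

49.2 ends/cm


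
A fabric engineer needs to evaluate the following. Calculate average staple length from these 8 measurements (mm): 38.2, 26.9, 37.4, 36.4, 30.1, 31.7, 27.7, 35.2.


Formula: Mean = sum of lengths / count
Sum = 38.2 + 26.9 + 37.4 + 36.4 + 30.1 + 31.7 + 27.7 + 35.2
Sum = 263.6 mm
Mean = 263.6 / 8 = 32.95 mm

32.95 mm


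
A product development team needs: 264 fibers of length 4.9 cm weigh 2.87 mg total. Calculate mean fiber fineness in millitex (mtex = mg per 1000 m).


Formula: fineness (mtex) = mass (mg) / total length (km) = (mass_mg / total_length_m) * 1000
Step 1: Convert fiber length: 4.9 cm = 0.049 m
Step 2: Total fiber length = 264 * 0.049 = 12.936 m
Step 3: Linear density = 2.87 mg / 12.936 m = 0.2219 mg/m
Step 4: fineness = 0.2219 * 1000 = 221.9 mtex

221.9 mtex


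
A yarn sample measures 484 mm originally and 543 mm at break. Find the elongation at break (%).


Formula: Elongation (%) = ((L_break - L0) / L0) * 100
Step 1: Extension = 543 - 484 = 59 mm
Step 2: Elongation = (59 / 484) * 100
Step 3: Elongation = 0.121901 * 100 = 12.1901% ≈ 12.2%

12.2%


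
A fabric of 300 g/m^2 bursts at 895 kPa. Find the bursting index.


Formula: Bursting Index = Bursting Strength / Fabric GSM
BI = 895 kPa / 300 g/m^2
BI = 2.983 kPa/(g/m^2)

2.983 kPa/(g/m^2)


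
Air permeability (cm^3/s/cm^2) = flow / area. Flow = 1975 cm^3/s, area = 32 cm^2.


Formula: Air Permeability = Airflow / Test Area
AP = 1975 cm^3/s / 32 cm^2
AP = 61.7 cm^3/s/cm^2

61.7 cm^3/s/cm^2


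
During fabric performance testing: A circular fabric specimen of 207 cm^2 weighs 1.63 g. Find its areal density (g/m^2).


Formula: GSM = mass_g / area_m2
Step 1: Convert area: 207 cm^2 = 207 / 10000 = 0.0207 m^2
Step 2: GSM = 1.63 g / 0.0207 m^2 = 78.7 g/m^2

78.7 g/m^2


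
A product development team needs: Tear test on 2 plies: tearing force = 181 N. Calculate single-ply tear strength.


Formula: Per-ply strength = Total force / Number of plies
Per-ply = 181 N / 2
Per-ply = 90.5 N

90.5 N


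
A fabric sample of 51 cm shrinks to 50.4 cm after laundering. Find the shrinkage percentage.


Formula: Shrinkage% = ((L_before - L_after) / L_before) * 100
Step 1: Shrinkage = 51 - 50.4 = 0.6 cm
Step 2: Shrinkage% = (0.6 / 51) * 100
Step 3: Shrinkage% = 0.011765 * 100 = 1.1765% ≈ 1.2%

1.2%


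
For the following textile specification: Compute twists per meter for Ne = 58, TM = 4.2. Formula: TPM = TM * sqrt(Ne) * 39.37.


Formula: TPM = TM * sqrt(Ne) * 39.37
Step 1: sqrt(Ne) = sqrt(58) = 7.6158
Step 2: TM * sqrt(Ne) = 4.2 * 7.6158 = 31.9864
Step 3: TPM = 31.9864 * 39.37 = 1259 twists/m

1259 twists/m
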